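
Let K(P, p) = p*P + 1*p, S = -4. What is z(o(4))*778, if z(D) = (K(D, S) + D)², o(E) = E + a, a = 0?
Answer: 199168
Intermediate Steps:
K(P, p) = p + P*p (K(P, p) = P*p + p = p + P*p)
o(E) = E (o(E) = E + 0 = E)
z(D) = (-4 - 3*D)² (z(D) = (-4*(1 + D) + D)² = ((-4 - 4*D) + D)² = (-4 - 3*D)²)
z(o(4))*778 = (4 + 3*4)²*778 = (4 + 12)²*778 = 16²*778 = 256*778 = 199168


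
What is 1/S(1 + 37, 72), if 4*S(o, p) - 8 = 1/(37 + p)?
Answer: 436/873 ≈ 0.49943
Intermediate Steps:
S(o, p) = 2 + 1/(4*(37 + p))
1/S(1 + 37, 72) = 1/((297 + 8*72)/(4*(37 + 72))) = 1/((¼)*(297 + 576)/109) = 1/((¼)*(1/109)*873) = 1/(873/436) = 436/873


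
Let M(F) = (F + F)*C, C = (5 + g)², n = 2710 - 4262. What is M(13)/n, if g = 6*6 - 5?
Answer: -2106/97 ≈ -21.711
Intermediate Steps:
n = -1552
g = 31 (g = 36 - 5 = 31)
C = 1296 (C = (5 + 31)² = 36² = 1296)
M(F) = 2592*F (M(F) = (F + F)*1296 = (2*F)*1296 = 2592*F)
M(13)/n = (2592*13)/(-1552) = 33696*(-1/1552) = -2106/97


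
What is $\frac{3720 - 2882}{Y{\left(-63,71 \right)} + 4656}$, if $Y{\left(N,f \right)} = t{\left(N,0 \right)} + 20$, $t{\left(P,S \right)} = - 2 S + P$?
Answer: $\frac{838}{4613} \approx 0.18166$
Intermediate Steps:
$t{\left(P,S \right)} = P - 2 S$
$Y{\left(N,f \right)} = 20 + N$ ($Y{\left(N,f \right)} = \left(N - 0\right) + 20 = \left(N + 0\right) + 20 = N + 20 = 20 + N$)
$\frac{3720 - 2882}{Y{\left(-63,71 \right)} + 4656} = \frac{3720 - 2882}{\left(20 - 63\right) + 4656} = \frac{838}{-43 + 4656} = \frac{838}{4613}$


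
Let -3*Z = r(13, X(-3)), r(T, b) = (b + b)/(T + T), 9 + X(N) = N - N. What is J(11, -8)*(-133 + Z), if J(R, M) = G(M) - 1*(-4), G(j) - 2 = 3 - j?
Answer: -29342/13 ≈ -2257.1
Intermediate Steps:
G(j) = 5 - j (G(j) = 2 + (3 - j) = 5 - j)
X(N) = -9 (X(N) = -9 + (N - N) = -9 + 0 = -9)
J(R, M) = 9 - M (J(R, M) = (5 - M) - 1*(-4) = (5 - M) + 4 = 9 - M)
r(T, b) = b/T (r(T, b) = (2*b)/((2*T)) = (2*b)*(1/(2*T)) = b/T)
Z = 3/13 (Z = -(-3)/13 = -⅓*(-9/13) = 3/13 ≈ 0.23077)
J(11, -8)*(-133 + Z) = (9 - 1*(-8))*(-133 + 3/13) = (9 + 8)*(-1726/13) = 17*(-1726/13) = -29342/13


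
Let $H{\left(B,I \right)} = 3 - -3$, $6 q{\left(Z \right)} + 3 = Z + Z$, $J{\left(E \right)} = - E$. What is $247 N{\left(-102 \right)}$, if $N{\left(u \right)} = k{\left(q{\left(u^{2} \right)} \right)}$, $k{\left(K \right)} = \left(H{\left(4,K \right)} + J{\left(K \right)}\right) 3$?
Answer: $- \frac{5129943}{2} \approx -2.565 \cdot 10^{6}$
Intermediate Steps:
$q{\left(Z \right)} = - \frac{1}{2} + \frac{Z}{3}$ ($q{\left(Z \right)} = - \frac{1}{2} + \frac{Z + Z}{6} = - \frac{1}{2} + \frac{2 Z}{6} = - \frac{1}{2} + \frac{Z}{3}$)
$H{\left(B,I \right)} = 6$ ($H{\left(B,I \right)} = 3 + 3 = 6$)
$k{\left(K \right)} = 18 - 3 K$ ($k{\left(K \right)} = \left(6 - K\right) 3 = 18 - 3 K$)
$N{\left(u \right)} = \frac{39}{2} - u^{2}$ ($N{\left(u \right)} = 18 - 3 \left(- \frac{1}{2} + \frac{u^{2}}{3}\right) = 18 - \left(- \frac{3}{2} + u^{2}\right) = \frac{39}{2} - u^{2}$)
$247 N{\left(-102 \right)} = 247 \left(\frac{39}{2} - \left(-102\right)^{2}\right) = 247 \left(\frac{39}{2} - 10404\right) = 247 \left(- \frac{20769}{2}\right) = - \frac{5129943}{2}$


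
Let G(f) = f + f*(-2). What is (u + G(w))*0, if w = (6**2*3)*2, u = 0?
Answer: 0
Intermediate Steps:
w = 216 (w = (36*3)*2 = 108*2 = 216)
G(f) = -f (G(f) = f - 2*f = -f)
(u + G(w))*0 = (0 - 1*216)*0 = (0 - 216)*0 = -216*0 = 0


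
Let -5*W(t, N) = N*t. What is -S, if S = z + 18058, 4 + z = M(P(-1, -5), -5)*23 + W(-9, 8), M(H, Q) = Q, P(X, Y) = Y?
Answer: -89767/5 ≈ -17953.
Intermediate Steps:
W(t, N) = -N*t/5
z = -523/5 (z = -4 + (-5*23 - ⅕*8*(-9)) = -4 + (-115 + 72/5) = -4 - 503/5 = -523/5 ≈ -104.60)
S = 89767/5 (S = -523/5 + 18058 = 89767/5 ≈ 17953.)
-S = -1*89767/5 = -89767/5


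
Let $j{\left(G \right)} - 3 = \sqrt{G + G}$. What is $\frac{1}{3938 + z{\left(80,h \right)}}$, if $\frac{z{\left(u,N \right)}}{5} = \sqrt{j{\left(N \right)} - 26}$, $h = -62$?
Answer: $\frac{1}{3938 + 5 \sqrt{-23 + 2 i \sqrt{31}}} \approx 0.00025356 - 1.584 \cdot 10^{-6} i$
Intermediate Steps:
$j{\left(G \right)} = 3 + \sqrt{2} \sqrt{G}$ ($j{\left(G \right)} = 3 + \sqrt{G + G} = 3 + \sqrt{2 G} = 3 + \sqrt{2} \sqrt{G}$)
$z{\left(u,N \right)} = 5 \sqrt{-23 + \sqrt{2} \sqrt{N}}$ ($z{\left(u,N \right)} = 5 \sqrt{\left(3 + \sqrt{2} \sqrt{N}\right) - 26} = 5 \sqrt{-23 + \sqrt{2} \sqrt{N}}$)
$\frac{1}{3938 + z{\left(80,h \right)}} = \frac{1}{3938 + 5 \sqrt{-23 + \sqrt{2} \sqrt{-62}}} = \frac{1}{3938 + 5 \sqrt{-23 + \sqrt{2} i \sqrt{62}}} = \frac{1}{3938 + 5 \sqrt{-23 + 2 i \sqrt{31}}}$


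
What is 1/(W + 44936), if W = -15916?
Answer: 1/29020 ≈ 3.4459e-5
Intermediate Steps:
1/(W + 44936) = 1/(-15916 + 44936) = 1/29020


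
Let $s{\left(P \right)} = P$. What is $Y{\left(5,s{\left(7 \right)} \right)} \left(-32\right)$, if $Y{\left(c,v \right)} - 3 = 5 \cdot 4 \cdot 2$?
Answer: $-1376$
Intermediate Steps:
$Y{\left(c,v \right)} = 43$ ($Y{\left(c,v \right)} = 3 + 5 \cdot 4 \cdot 2 = 3 + 20 \cdot 2 = 3 + 40 = 43$)
$Y{\left(5,s{\left(7 \right)} \right)} \left(-32\right) = 43 \left(-32\right) = -1376$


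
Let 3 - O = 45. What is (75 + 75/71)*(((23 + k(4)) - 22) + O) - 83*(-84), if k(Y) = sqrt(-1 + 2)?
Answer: 279012/71 ≈ 3929.7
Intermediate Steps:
k(Y) = 1 (k(Y) = sqrt(1) = 1)
O = -42 (O = 3 - 1*45 = 3 - 45 = -42)
(75 + 75/71)*(((23 + k(4)) - 22) + O) - 83*(-84) = (75 + 75/71)*(((23 + 1) - 22) - 42) - 83*(-84) = (75 + 75*(1/71))*((24 - 22) - 42) + 6972 = (75 + 75/71)*(2 - 42) + 6972 = (5400/71)*(-40) + 6972 = -216000/71 + 6972 = 279012/71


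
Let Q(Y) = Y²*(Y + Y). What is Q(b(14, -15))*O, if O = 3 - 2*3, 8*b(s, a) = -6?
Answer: 81/32 ≈ 2.5313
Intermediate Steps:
b(s, a) = -¾ (b(s, a) = (⅛)*(-6) = -¾)
O = -3 (O = 3 - 6 = -3)
Q(Y) = 2*Y³ (Q(Y) = Y²*(2*Y) = 2*Y³)
Q(b(14, -15))*O = (2*(-¾)³)*(-3) = (2*(-27/64))*(-3) = -27/32*(-3) = 81/32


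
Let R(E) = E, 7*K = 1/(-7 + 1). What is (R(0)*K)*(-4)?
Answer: 0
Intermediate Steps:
K = -1/42 (K = 1/(7*(-7 + 1)) = (⅐)/(-6) = (⅐)*(-⅙) = -1/42 ≈ -0.023810)
(R(0)*K)*(-4) = (0*(-1/42))*(-4) = 0*(-4) = 0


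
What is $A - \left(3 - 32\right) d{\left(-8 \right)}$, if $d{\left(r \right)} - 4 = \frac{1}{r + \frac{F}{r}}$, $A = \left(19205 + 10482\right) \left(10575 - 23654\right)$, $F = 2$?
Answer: $- \frac{12813113297}{33} \approx -3.8828 \cdot 10^{8}$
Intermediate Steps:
$A = -388276273$ ($A = 29687 \left(-13079\right) = -388276273$)
$d{\left(r \right)} = 4 + \frac{1}{r + \frac{2}{r}}$
$A - \left(3 - 32\right) d{\left(-8 \right)} = -388276273 - \left(3 - 32\right) \frac{8 - 8 + 4 \left(-8\right)^{2}}{2 + \left(-8\right)^{2}} = -388276273 - - 29 \frac{8 - 8 + 4 \cdot 64}{2 + 64} = -388276273 - - 29 \frac{8 - 8 + 256}{66} = -388276273 - - 29 \cdot \frac{1}{66} \cdot 256 = -388276273 - \left(-29\right) \frac{128}{33} = -388276273 - - \frac{3712}{33} = -388276273 + \frac{3712}{33} = - \frac{12813113297}{33}$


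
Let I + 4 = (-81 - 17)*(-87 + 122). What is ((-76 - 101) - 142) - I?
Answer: 3115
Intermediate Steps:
I = -3434 (I = -4 + (-81 - 17)*(-87 + 122) = -4 - 98*35 = -4 - 3430 = -3434)
((-76 - 101) - 142) - I = ((-76 - 101) - 142) - 1*(-3434) = (-177 - 142) + 3434 = -319 + 3434 = 3115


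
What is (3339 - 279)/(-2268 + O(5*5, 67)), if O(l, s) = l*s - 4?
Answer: -1020/199 ≈ -5.1256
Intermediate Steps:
O(l, s) = -4 + l*s
(3339 - 279)/(-2268 + O(5*5, 67)) = (3339 - 279)/(-2268 + (-4 + (5*5)*67)) = 3060/(-2268 + (-4 + 25*67)) = 3060/(-2268 + (-4 + 1675)) = 3060/(-2268 + 1671) = 3060/(-597) = 3060*(-1/597) = -1020/199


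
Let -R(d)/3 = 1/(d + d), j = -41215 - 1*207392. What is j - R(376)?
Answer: -186952461/752 ≈ -2.4861e+5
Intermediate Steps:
j = -248607 (j = -41215 - 207392 = -248607)
R(d) = -3/(2*d) (R(d) = -3/(d + d) = -3*1/(2*d) = -3/(2*d))
j - R(376) = -248607 - (-3)/(2*376) = -248607 - 1*(-3/752) = -248607 + 3/752 = -186952461/752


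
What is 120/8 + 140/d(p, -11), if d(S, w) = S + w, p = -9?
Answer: 8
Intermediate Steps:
120/8 + 140/d(p, -11) = 120/8 + 140/(-9 - 11) = 120*(1/8) + 140/(-20) = 15 + 140*(-1/20) = 15 - 7 = 8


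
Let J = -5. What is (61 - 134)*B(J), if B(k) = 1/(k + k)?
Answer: 73/10 ≈ 7.3000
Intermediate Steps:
B(k) = 1/(2*k)
(61 - 134)*B(J) = (61 - 134)*((½)/(-5)) = -73*(-1)/(2*5) = -73*(-⅒) = 73/10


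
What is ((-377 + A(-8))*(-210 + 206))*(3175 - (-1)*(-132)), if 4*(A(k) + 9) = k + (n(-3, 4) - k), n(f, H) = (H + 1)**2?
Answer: 4622317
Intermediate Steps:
n(f, H) = (1 + H)**2
A(k) = -11/4 (A(k) = -9 + (k + ((1 + 4)**2 - k))/4 = -9 + (k + (5**2 - k))/4 = -9 + (k + (25 - k))/4 = -9 + (1/4)*25 = -9 + 25/4 = -11/4)
((-377 + A(-8))*(-210 + 206))*(3175 - (-1)*(-132)) = ((-377 - 11/4)*(-210 + 206))*(3175 - (-1)*(-132)) = (-1519/4*(-4))*(3175 - 1*132) = 1519*(3175 - 132) = 1519*3043 = 4622317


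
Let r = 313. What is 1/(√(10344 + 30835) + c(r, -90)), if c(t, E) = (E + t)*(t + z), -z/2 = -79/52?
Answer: 47642166/3357628939877 - 676*√41179/3357628939877 ≈ 1.4148e-5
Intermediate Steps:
z = 79/26 (z = -(-158)/52 = -2*(-79/52) = 79/26 ≈ 3.0385)
c(t, E) = (79/26 + t)*(E + t) (c(t, E) = (E + t)*(t + 79/26) = (E + t)*(79/26 + t) = (79/26 + t)*(E + t))
1/(√(10344 + 30835) + c(r, -90)) = 1/(√(10344 + 30835) + (313² + (79/26)*(-90) + (79/26)*313 - 90*313)) = 1/(√41179 + (97969 - 3555/13 + 24727/26 - 28170)) = 1/(√41179 + 1832391/26) = 1/(1832391/26 + √41179)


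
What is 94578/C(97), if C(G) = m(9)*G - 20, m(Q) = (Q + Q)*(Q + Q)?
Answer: 47289/15704 ≈ 3.0113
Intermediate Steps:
m(Q) = 4*Q**2 (m(Q) = (2*Q)*(2*Q) = 4*Q**2)
C(G) = -20 + 324*G (C(G) = (4*9**2)*G - 20 = (4*81)*G - 20 = 324*G - 20 = -20 + 324*G)
94578/C(97) = 94578/(-20 + 324*97) = 94578/(-20 + 31428) = 94578/31408 = 94578*(1/31408) = 47289/15704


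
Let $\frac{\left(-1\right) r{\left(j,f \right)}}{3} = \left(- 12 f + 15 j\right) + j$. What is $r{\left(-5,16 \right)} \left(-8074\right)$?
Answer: $-6588384$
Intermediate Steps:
$r{\left(j,f \right)} = - 48 j + 36 f$ ($r{\left(j,f \right)} = - 3 \left(\left(- 12 f + 15 j\right) + j\right) = - 3 \left(- 12 f + 16 j\right) = - 48 j + 36 f$)
$r{\left(-5,16 \right)} \left(-8074\right) = \left(\left(-48\right) \left(-5\right) + 36 \cdot 16\right) \left(-8074\right) = \left(240 + 576\right) \left(-8074\right) = 816 \left(-8074\right) = -6588384$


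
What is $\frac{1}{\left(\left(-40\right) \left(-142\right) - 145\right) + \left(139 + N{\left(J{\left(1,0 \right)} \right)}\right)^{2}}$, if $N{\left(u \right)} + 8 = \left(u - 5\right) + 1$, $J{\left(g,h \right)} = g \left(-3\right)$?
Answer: $\frac{1}{20911} \approx 4.7822 \cdot 10^{-5}$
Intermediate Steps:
$J{\left(g,h \right)} = - 3 g$
$N{\left(u \right)} = -12 + u$ ($N{\left(u \right)} = -8 + \left(\left(u - 5\right) + 1\right) = -8 + \left(\left(-5 + u\right) + 1\right) = -8 + \left(-4 + u\right) = -12 + u$)
$\frac{1}{\left(\left(-40\right) \left(-142\right) - 145\right) + \left(139 + N{\left(J{\left(1,0 \right)} \right)}\right)^{2}} = \frac{1}{\left(\left(-40\right) \left(-142\right) - 145\right) + \left(139 - 15\right)^{2}} = \frac{1}{\left(5680 - 145\right) + \left(139 - 15\right)^{2}} = \frac{1}{5535 + \left(139 - 15\right)^{2}} = \frac{1}{5535 + 124^{2}} = \frac{1}{5535 + 15376} = \frac{1}{20911}$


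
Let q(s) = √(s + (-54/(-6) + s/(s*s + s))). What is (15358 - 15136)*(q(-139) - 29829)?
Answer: -6622038 + 37*I*√2475858/23 ≈ -6.622e+6 + 2531.3*I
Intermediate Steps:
q(s) = √(9 + s + s/(s + s²)) (q(s) = √(s + (-54*(-⅙) + s/(s² + s))) = √(s + (9 + s/(s + s²))) = √(9 + s + s/(s + s²)))
(15358 - 15136)*(q(-139) - 29829) = (15358 - 15136)*(√((1 + (1 - 139)*(9 - 139))/(1 - 139)) - 29829) = 222*(√((1 - 138*(-130))/(-138)) - 29829) = 222*(√(-(1 + 17940)/138) - 29829) = 222*(√(-1/138*17941) - 29829) = 222*(√(-17941/138) - 29829) = 222*(I*√2475858/138 - 29829) = 222*(-29829 + I*√2475858/138) = -6622038 + 37*I*√2475858/23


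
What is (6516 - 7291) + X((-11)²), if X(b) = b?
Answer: -654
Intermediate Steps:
(6516 - 7291) + X((-11)²) = (6516 - 7291) + (-11)² = -775 + 121 = -654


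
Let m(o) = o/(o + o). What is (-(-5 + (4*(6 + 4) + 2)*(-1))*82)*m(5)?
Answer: 1927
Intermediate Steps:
m(o) = ½ (m(o) = o/((2*o)) = o*(1/(2*o)) = ½)
(-(-5 + (4*(6 + 4) + 2)*(-1))*82)*m(5) = (-(-5 + (4*(6 + 4) + 2)*(-1))*82)*(½) = (-(-5 + (4*10 + 2)*(-1))*82)*(½) = (-(-5 + (40 + 2)*(-1))*82)*(½) = (-(-5 + 42*(-1))*82)*(½) = (-(-5 - 42)*82)*(½) = (-1*(-47)*82)*(½) = (47*82)*(½) = 3854*(½) = 1927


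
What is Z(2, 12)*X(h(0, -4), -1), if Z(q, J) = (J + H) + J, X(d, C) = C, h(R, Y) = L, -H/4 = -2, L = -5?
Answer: -32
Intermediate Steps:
H = 8 (H = -4*(-2) = 8)
h(R, Y) = -5
Z(q, J) = 8 + 2*J (Z(q, J) = (J + 8) + J = (8 + J) + J = 8 + 2*J)
Z(2, 12)*X(h(0, -4), -1) = (8 + 2*12)*(-1) = (8 + 24)*(-1) = 32*(-1) = -32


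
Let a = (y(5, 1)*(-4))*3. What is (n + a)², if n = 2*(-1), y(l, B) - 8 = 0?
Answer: 9604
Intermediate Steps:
y(l, B) = 8 (y(l, B) = 8 + 0 = 8)
n = -2
a = -96 (a = (8*(-4))*3 = -32*3 = -96)
(n + a)² = (-2 - 96)² = (-98)² = 9604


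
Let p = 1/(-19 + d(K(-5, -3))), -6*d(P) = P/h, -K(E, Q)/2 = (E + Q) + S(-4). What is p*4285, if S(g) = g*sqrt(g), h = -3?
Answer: -6286095/26633 - 308520*I/26633 ≈ -236.03 - 11.584*I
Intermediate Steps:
S(g) = g**(3/2)
K(E, Q) = -2*E - 2*Q + 16*I (K(E, Q) = -2*((E + Q) + (-4)**(3/2)) = -2*((E + Q) - 8*I) = -2*(E + Q - 8*I) = -2*E - 2*Q + 16*I)
d(P) = P/18 (d(P) = -P/(6*(-3)) = -P*(-1)/(6*3) = -(-1)*P/18 = P/18)
p = 81*(-163/9 - 8*I/9)/26633 (p = 1/(-19 + (-2*(-5) - 2*(-3) + 16*I)/18) = 1/(-19 + (10 + 6 + 16*I)/18) = 1/(-19 + (16 + 16*I)/18) = 1/(-19 + (8/9 + 8*I/9)) = 1/(-163/9 + 8*I/9) = 81*(-163/9 - 8*I/9)/26633 ≈ -0.055082 - 0.0027034*I)
p*4285 = (-1467/26633 - 72*I/26633)*4285 = -6286095/26633 - 308520*I/26633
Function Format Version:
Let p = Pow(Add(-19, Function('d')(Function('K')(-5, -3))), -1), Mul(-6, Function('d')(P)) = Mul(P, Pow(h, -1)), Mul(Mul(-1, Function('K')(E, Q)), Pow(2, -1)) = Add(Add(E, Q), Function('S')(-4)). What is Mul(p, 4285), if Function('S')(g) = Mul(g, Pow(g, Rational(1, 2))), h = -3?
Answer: Add(Rational(-6286095, 26633), Mul(Rational(-308520, 26633), I)) ≈ Add(-236.03, Mul(-11.584, I))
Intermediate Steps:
Function('S')(g) = Pow(g, Rational(3, 2))
Function('K')(E, Q) = Add(Mul(-2, E), Mul(-2, Q), Mul(16, I)) (Function('K')(E, Q) = Mul(-2, Add(Add(E, Q), Pow(-4, Rational(3, 2)))) = Mul(-2, Add(Add(E, Q), Mul(-8, I))) = Mul(-2, Add(E, Q, Mul(-8, I))) = Add(Mul(-2, E), Mul(-2, Q), Mul(16, I)))
Function('d')(P) = Mul(Rational(1, 18), P) (Function('d')(P) = Mul(Rational(-1, 6), Mul(P, Pow(-3, -1))) = Mul(Rational(-1, 6), Mul(P, Rational(-1, 3))) = Mul(Rational(-1, 6), Mul(Rational(-1, 3), P)) = Mul(Rational(1, 18), P))
p = Mul(Rational(81, 26633), Add(Rational(-163, 9), Mul(Rational(-8, 9), I))) (p = Pow(Add(-19, Mul(Rational(1, 18), Add(Mul(-2, -5), Mul(-2, -3), Mul(16, I)))), -1) = Pow(Add(-19, Mul(Rational(1, 18), Add(10, 6, Mul(16, I)))), -1) = Pow(Add(-19, Mul(Rational(1, 18), Add(16, Mul(16, I)))), -1) = Pow(Add(-19, Add(Rational(8, 9), Mul(Rational(8, 9), I))), -1) = Pow(Add(Rational(-163, 9), Mul(Rational(8, 9), I)), -1) = Mul(Rational(81, 26633), Add(Rational(-163, 9), Mul(Rational(-8, 9), I))) ≈ Add(-0.055082, Mul(-0.0027034, I)))
Mul(p, 4285) = Mul(Add(Rational(-1467, 26633), Mul(Rational(-72, 26633), I)), 4285) = Add(Rational(-6286095, 26633), Mul(Rational(-308520, 26633), I))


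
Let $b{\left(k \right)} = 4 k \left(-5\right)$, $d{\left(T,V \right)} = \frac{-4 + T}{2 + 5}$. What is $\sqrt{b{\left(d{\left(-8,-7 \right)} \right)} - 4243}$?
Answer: $\frac{i \sqrt{206227}}{7} \approx 64.875 i$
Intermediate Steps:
$d{\left(T,V \right)} = - \frac{4}{7} + \frac{T}{7}$ ($d{\left(T,V \right)} = \frac{-4 + T}{7} = \left(-4 + T\right) \frac{1}{7} = - \frac{4}{7} + \frac{T}{7}$)
$b{\left(k \right)} = - 20 k$
$\sqrt{b{\left(d{\left(-8,-7 \right)} \right)} - 4243} = \sqrt{- 20 \left(- \frac{4}{7} + \frac{1}{7} \left(-8\right)\right) - 4243} = \sqrt{- 20 \left(- \frac{4}{7} - \frac{8}{7}\right) - 4243} = \sqrt{\left(-20\right) \left(- \frac{12}{7}\right) - 4243} = \sqrt{\frac{240}{7} - 4243} = \sqrt{- \frac{29461}{7}} = \frac{i \sqrt{206227}}{7}$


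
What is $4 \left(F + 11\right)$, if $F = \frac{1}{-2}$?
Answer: $42$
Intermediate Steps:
$F = - \frac{1}{2} \approx -0.5$
$4 \left(F + 11\right) = 4 \left(- \frac{1}{2} + 11\right) = 4 \cdot \frac{21}{2} = 42$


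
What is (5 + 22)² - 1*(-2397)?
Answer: 3126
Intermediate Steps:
(5 + 22)² - 1*(-2397) = 27² + 2397 = 729 + 2397 = 3126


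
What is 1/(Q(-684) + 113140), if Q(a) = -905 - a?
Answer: 1/112919 ≈ 8.8559e-6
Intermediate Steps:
1/(Q(-684) + 113140) = 1/((-905 - 1*(-684)) + 113140) = 1/((-905 + 684) + 113140) = 1/(-221 + 113140) = 1/112919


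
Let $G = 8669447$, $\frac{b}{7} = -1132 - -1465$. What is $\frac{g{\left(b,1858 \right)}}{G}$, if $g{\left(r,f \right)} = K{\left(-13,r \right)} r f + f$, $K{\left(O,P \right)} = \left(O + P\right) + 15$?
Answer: $\frac{10104220192}{8669447} \approx 1165.5$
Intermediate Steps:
$b = 2331$ ($b = 7 \left(-1132 - -1465\right) = 7 \left(-1132 + 1465\right) = 7 \cdot 333 = 2331$)
$K{\left(O,P \right)} = 15 + O + P$
$g{\left(r,f \right)} = f + f r \left(2 + r\right)$ ($g{\left(r,f \right)} = \left(15 - 13 + r\right) r f + f = \left(2 + r\right) r f + f = r \left(2 + r\right) f + f = f r \left(2 + r\right) + f = f + f r \left(2 + r\right)$)
$\frac{g{\left(b,1858 \right)}}{G} = \frac{1858 \left(1 + 2331 \left(2 + 2331\right)\right)}{8669447} = 1858 \left(1 + 2331 \cdot 2333\right) \frac{1}{8669447} = 1858 \left(1 + 5438223\right) \frac{1}{8669447} = 1858 \cdot 5438224 \cdot \frac{1}{8669447} = 10104220192 \cdot \frac{1}{8669447} = \frac{10104220192}{8669447}$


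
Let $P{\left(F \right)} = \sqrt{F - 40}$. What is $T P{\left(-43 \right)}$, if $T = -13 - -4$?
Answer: $- 9 i \sqrt{83} \approx - 81.994 i$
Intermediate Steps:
$P{\left(F \right)} = \sqrt{-40 + F}$
$T = -9$ ($T = -13 + 4 = -9$)
$T P{\left(-43 \right)} = - 9 \sqrt{-40 - 43} = - 9 \sqrt{-83} = - 9 i \sqrt{83}$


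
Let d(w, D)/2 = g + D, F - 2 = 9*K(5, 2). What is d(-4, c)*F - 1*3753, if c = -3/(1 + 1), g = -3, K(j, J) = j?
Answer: -4176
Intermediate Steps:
F = 47 (F = 2 + 9*5 = 2 + 45 = 47)
c = -3/2 ≈ -1.5000
d(w, D) = -6 + 2*D (d(w, D) = 2*(-3 + D) = -6 + 2*D)
d(-4, c)*F - 1*3753 = (-6 + 2*(-3/2))*47 - 1*3753 = (-6 - 3)*47 - 3753 = -9*47 - 3753 = -423 - 3753 = -4176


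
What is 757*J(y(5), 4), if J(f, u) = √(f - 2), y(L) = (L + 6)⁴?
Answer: 757*√14639 ≈ 91591.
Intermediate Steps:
y(L) = (6 + L)⁴
J(f, u) = √(-2 + f)
757*J(y(5), 4) = 757*√(-2 + (6 + 5)⁴) = 757*√(-2 + 11⁴) = 757*√(-2 + 14641) = 757*√14639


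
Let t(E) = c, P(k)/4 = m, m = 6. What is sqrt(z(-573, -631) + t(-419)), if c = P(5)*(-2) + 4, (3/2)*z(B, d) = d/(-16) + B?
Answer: I*sqrt(57558)/12 ≈ 19.993*I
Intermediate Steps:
P(k) = 24 (P(k) = 4*6 = 24)
z(B, d) = -d/24 + 2*B/3 (z(B, d) = 2*(d/(-16) + B)/3 = 2*(d*(-1/16) + B)/3 = 2*(-d/16 + B)/3 = 2*(B - d/16)/3 = -d/24 + 2*B/3)
c = -44 (c = 24*(-2) + 4 = -48 + 4 = -44)
t(E) = -44
sqrt(z(-573, -631) + t(-419)) = sqrt((-1/24*(-631) + (2/3)*(-573)) - 44) = sqrt((631/24 - 382) - 44) = sqrt(-8537/24 - 44) = sqrt(-9593/24) = I*sqrt(57558)/12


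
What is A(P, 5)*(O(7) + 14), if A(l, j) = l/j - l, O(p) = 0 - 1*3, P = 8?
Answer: -352/5 ≈ -70.400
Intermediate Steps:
O(p) = -3 (O(p) = 0 - 3 = -3)
A(l, j) = -l + l/j
A(P, 5)*(O(7) + 14) = (-1*8 + 8/5)*(-3 + 14) = (-8 + 8*(⅕))*11 = (-8 + 8/5)*11 = -32/5*11 = -352/5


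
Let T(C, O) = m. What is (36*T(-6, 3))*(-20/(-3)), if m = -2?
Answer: -480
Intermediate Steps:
T(C, O) = -2
(36*T(-6, 3))*(-20/(-3)) = (36*(-2))*(-20/(-3)) = -(-1440)*(-1)/3 = -72*20/3 = -480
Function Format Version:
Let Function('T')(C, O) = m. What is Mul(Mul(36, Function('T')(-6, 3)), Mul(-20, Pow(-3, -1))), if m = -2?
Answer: -480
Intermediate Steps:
Function('T')(C, O) = -2
Mul(Mul(36, Function('T')(-6, 3)), Mul(-20, Pow(-3, -1))) = Mul(Mul(36, -2), Mul(-20, Pow(-3, -1))) = Mul(-72, Mul(-20, Rational(-1, 3))) = Mul(-72, Rational(20, 3)) = -480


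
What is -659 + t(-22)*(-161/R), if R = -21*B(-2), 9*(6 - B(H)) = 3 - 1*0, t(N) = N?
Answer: -11709/17 ≈ -688.76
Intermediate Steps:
B(H) = 17/3 (B(H) = 6 - (3 - 1*0)/9 = 6 - (3 + 0)/9 = 6 - ⅑*3 = 6 - ⅓ = 17/3)
R = -119 (R = -21*17/3 = -119)
-659 + t(-22)*(-161/R) = -659 - (-3542)/(-119) = -659 - (-3542)*(-1)/119 = -659 - 22*23/17 = -659 - 506/17 = -11709/17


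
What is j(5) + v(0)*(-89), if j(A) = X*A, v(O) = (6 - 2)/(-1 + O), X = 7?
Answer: 391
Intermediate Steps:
v(O) = 4/(-1 + O)
j(A) = 7*A
j(5) + v(0)*(-89) = 7*5 + (4/(-1 + 0))*(-89) = 35 + (4/(-1))*(-89) = 35 + (4*(-1))*(-89) = 35 - 4*(-89) = 35 + 356 = 391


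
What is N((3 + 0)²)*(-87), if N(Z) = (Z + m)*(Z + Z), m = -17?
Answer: 12528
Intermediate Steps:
N(Z) = 2*Z*(-17 + Z) (N(Z) = (Z - 17)*(Z + Z) = (-17 + Z)*(2*Z) = 2*Z*(-17 + Z))
N((3 + 0)²)*(-87) = (2*(3 + 0)²*(-17 + (3 + 0)²))*(-87) = (2*3²*(-17 + 3²))*(-87) = (2*9*(-17 + 9))*(-87) = (2*9*(-8))*(-87) = -144*(-87) = 12528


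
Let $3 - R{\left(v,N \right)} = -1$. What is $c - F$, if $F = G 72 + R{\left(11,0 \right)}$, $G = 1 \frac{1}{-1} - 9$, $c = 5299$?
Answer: $6015$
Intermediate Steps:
$R{\left(v,N \right)} = 4$ ($R{\left(v,N \right)} = 3 - -1 = 3 + 1 = 4$)
$G = -10$ ($G = 1 \left(-1\right) - 9 = -1 - 9 = -10$)
$F = -716$ ($F = \left(-10\right) 72 + 4 = -720 + 4 = -716$)
$c - F = 5299 - -716 = 5299 + 716 = 6015$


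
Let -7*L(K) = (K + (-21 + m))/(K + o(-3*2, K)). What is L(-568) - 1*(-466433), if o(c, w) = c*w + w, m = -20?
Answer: 1059735863/2272 ≈ 4.6643e+5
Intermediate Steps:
o(c, w) = w + c*w
L(K) = (-41 + K)/(28*K) (L(K) = -(K + (-21 - 20))/(7*(K + K*(1 - 3*2))) = -(K - 41)/(7*(K + K*(1 - 6))) = -(-41 + K)/(7*(K + K*(-5))) = -(-41 + K)/(7*(K - 5*K)) = -(-41 + K)/(7*((-4*K))) = -(-41 + K)*(-1/(4*K))/7 = -(-1)*(-41 + K)/(28*K) = (-41 + K)/(28*K))
L(-568) - 1*(-466433) = (1/28)*(-41 - 568)/(-568) - 1*(-466433) = (1/28)*(-1/568)*(-609) + 466433 = 87/2272 + 466433 = 1059735863/2272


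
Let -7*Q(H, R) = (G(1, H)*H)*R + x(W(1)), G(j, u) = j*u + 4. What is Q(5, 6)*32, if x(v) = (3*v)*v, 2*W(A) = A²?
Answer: -8664/7 ≈ -1237.7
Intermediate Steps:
G(j, u) = 4 + j*u
W(A) = A²/2
x(v) = 3*v²
Q(H, R) = -3/28 - H*R*(4 + H)/7 (Q(H, R) = -(((4 + 1*H)*H)*R + 3*((½)*1²)²)/7 = -(((4 + H)*H)*R + 3*((½)*1)²)/7 = -((H*(4 + H))*R + 3*(½)²)/7 = -(H*R*(4 + H) + 3*(¼))/7 = -(H*R*(4 + H) + ¾)/7 = -(¾ + H*R*(4 + H))/7 = -3/28 - H*R*(4 + H)/7)
Q(5, 6)*32 = (-3/28 - ⅐*5*6*(4 + 5))*32 = (-3/28 - ⅐*5*6*9)*32 = (-3/28 - 270/7)*32 = -1083/28*32 = -8664/7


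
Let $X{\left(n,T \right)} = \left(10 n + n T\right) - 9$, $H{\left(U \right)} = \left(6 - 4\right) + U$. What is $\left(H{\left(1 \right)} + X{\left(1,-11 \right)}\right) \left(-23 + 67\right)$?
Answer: $-308$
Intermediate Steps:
$H{\left(U \right)} = 2 + U$
$X{\left(n,T \right)} = -9 + 10 n + T n$ ($X{\left(n,T \right)} = \left(10 n + T n\right) - 9 = -9 + 10 n + T n$)
$\left(H{\left(1 \right)} + X{\left(1,-11 \right)}\right) \left(-23 + 67\right) = \left(\left(2 + 1\right) - 10\right) \left(-23 + 67\right) = \left(3 - 10\right) 44 = \left(-7\right) 44 = -308$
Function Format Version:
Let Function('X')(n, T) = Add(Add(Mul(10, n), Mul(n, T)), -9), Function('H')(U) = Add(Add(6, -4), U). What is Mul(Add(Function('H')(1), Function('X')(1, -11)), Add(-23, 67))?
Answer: -308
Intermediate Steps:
Function('H')(U) = Add(2, U)
Function('X')(n, T) = Add(-9, Mul(10, n), Mul(T, n)) (Function('X')(n, T) = Add(Add(Mul(10, n), Mul(T, n)), -9) = Add(-9, Mul(10, n), Mul(T, n)))
Mul(Add(Function('H')(1), Function('X')(1, -11)), Add(-23, 67)) = Mul(Add(Add(2, 1), Add(-9, Mul(10, 1), Mul(-11, 1))), Add(-23, 67)) = Mul(Add(3, Add(-9, 10, -11)), 44) = Mul(Add(3, -10), 44) = Mul(-7, 44) = -308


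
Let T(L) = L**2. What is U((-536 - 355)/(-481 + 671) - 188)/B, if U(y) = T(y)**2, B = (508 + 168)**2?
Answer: 1796579193739433041/595535692960000 ≈ 3016.7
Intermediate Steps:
B = 456976 (B = 676**2 = 456976)
U(y) = y**4 (U(y) = (y**2)**2 = y**4)
U((-536 - 355)/(-481 + 671) - 188)/B = ((-536 - 355)/(-481 + 671) - 188)**4/456976 = (-891/190 - 188)**4*(1/456976) = (-36611/190)**4*(1/456976) = (1796579193739433041/1303210000)*(1/456976) = 1796579193739433041/595535692960000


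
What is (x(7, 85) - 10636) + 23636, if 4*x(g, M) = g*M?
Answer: 52595/4 ≈ 13149.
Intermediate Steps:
x(g, M) = M*g/4 (x(g, M) = (g*M)/4 = (M*g)/4 = M*g/4)
(x(7, 85) - 10636) + 23636 = ((1/4)*85*7 - 10636) + 23636 = (595/4 - 10636) + 23636 = -41949/4 + 23636 = 52595/4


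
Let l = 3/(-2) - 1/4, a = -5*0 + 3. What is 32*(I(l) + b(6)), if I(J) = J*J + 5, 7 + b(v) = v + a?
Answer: 322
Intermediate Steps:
a = 3 (a = 0 + 3 = 3)
l = -7/4 (l = 3*(-1/2) - 1*1/4 = -3/2 - 1/4 = -7/4 ≈ -1.7500)
b(v) = -4 + v (b(v) = -7 + (v + 3) = -7 + (3 + v) = -4 + v)
I(J) = 5 + J**2 (I(J) = J**2 + 5 = 5 + J**2)
32*(I(l) + b(6)) = 32*((5 + (-7/4)**2) + (-4 + 6)) = 32*((5 + 49/16) + 2) = 32*(129/16 + 2) = 32*(161/16) = 322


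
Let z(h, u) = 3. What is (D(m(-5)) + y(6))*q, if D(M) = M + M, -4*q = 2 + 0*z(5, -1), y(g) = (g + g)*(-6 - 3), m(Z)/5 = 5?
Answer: 29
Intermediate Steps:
m(Z) = 25 (m(Z) = 5*5 = 25)
y(g) = -18*g (y(g) = (2*g)*(-9) = -18*g)
q = -½ (q = -(2 + 0*3)/4 = -(2 + 0)/4 = -¼*2 = -½ ≈ -0.50000)
D(M) = 2*M
(D(m(-5)) + y(6))*q = (2*25 - 18*6)*(-½) = (50 - 108)*(-½) = -58*(-½) = 29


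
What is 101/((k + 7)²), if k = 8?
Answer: 101/225 ≈ 0.44889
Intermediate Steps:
101/((k + 7)²) = 101/((8 + 7)²) = 101/(15²) = 101/225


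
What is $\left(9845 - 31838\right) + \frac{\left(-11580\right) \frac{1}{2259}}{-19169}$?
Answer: $- \frac{317452610341}{14434257} \approx -21993.0$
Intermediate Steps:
$\left(9845 - 31838\right) + \frac{\left(-11580\right) \frac{1}{2259}}{-19169} = -21993 + \left(-11580\right) \frac{1}{2259} \left(- \frac{1}{19169}\right) = -21993 - - \frac{3860}{14434257} = -21993 + \frac{3860}{14434257} = - \frac{317452610341}{14434257}$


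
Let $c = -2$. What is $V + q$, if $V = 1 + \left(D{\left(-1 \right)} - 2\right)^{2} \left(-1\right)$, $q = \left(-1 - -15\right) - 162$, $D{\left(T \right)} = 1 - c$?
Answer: $-148$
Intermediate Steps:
$D{\left(T \right)} = 3$ ($D{\left(T \right)} = 1 - -2 = 1 + 2 = 3$)
$q = -148$ ($q = \left(-1 + 15\right) - 162 = 14 - 162 = -148$)
$V = 0$ ($V = 1 + \left(3 - 2\right)^{2} \left(-1\right) = 1 + 1^{2} \left(-1\right) = 1 + 1 \left(-1\right) = 1 - 1 = 0$)
$V + q = 0 - 148 = -148$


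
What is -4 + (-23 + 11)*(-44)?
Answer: 524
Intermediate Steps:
-4 + (-23 + 11)*(-44) = -4 - 12*(-44) = -4 + 528 = 524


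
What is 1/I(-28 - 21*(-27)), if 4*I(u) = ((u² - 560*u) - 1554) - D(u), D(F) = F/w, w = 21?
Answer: -3/9674 ≈ -0.00031011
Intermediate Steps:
D(F) = F/21
I(u) = -777/2 - 11761*u/84 + u²/4 (I(u) = (((u² - 560*u) - 1554) - u/21)/4 = ((-1554 + u² - 560*u) - u/21)/4 = (-1554 + u² - 11761*u/21)/4 = -777/2 - 11761*u/84 + u²/4)
1/I(-28 - 21*(-27)) = 1/(-777/2 - 11761*(-28 - 21*(-27))/84 + (-28 - 21*(-27))²/4) = 1/(-777/2 - 11761*(-28 + 567)/84 + (-28 + 567)²/4) = 1/(-777/2 - 11761/84*539 + (¼)*539²) = 1/(-777/2 - 905597/12 + (¼)*290521) = 1/(-777/2 - 905597/12 + 290521/4) = 1/(-9674/3) = -3/9674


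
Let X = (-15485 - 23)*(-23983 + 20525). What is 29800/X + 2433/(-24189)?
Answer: -5406368388/54048973979 ≈ -0.10003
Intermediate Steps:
X = 53626664 (X = -15508*(-3458) = 53626664)
29800/X + 2433/(-24189) = 29800/53626664 + 2433/(-24189) = 29800*(1/53626664) + 2433*(-1/24189) = 3725/6703333 - 811/8063 = -5406368388/54048973979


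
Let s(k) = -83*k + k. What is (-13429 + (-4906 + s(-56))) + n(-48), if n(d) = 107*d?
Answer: -18879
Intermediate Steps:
s(k) = -82*k
(-13429 + (-4906 + s(-56))) + n(-48) = (-13429 + (-4906 - 82*(-56))) + 107*(-48) = (-13429 + (-4906 + 4592)) - 5136 = (-13429 - 314) - 5136 = -13743 - 5136 = -18879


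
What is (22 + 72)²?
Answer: 8836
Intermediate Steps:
(22 + 72)² = 94² = 8836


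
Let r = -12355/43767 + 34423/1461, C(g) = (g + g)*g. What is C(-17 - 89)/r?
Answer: 239490047844/248090131 ≈ 965.33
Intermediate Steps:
C(g) = 2*g**2 (C(g) = (2*g)*g = 2*g**2)
r = 496180262/21314529 (r = -12355*1/43767 + 34423*(1/1461) = -12355/43767 + 34423/1461 = 496180262/21314529 ≈ 23.279)
C(-17 - 89)/r = (2*(-17 - 89)**2)/(496180262/21314529) = (2*(-106)**2)*(21314529/496180262) = (2*11236)*(21314529/496180262) = 22472*(21314529/496180262) = 239490047844/248090131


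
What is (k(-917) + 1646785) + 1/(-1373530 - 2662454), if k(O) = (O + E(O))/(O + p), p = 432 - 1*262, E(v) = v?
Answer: 1654955547279863/1004960016 ≈ 1.6468e+6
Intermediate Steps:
p = 170 (p = 432 - 262 = 170)
k(O) = 2*O/(170 + O) (k(O) = (O + O)/(O + 170) = (2*O)/(170 + O) = 2*O/(170 + O))
(k(-917) + 1646785) + 1/(-1373530 - 2662454) = (2*(-917)/(170 - 917) + 1646785) + 1/(-1373530 - 2662454) = (2*(-917)/(-747) + 1646785) + 1/(-4035984) = (2*(-917)*(-1/747) + 1646785) - 1/4035984 = (1834/747 + 1646785) - 1/4035984 = 1230150229/747 - 1/4035984 = 1654955547279863/1004960016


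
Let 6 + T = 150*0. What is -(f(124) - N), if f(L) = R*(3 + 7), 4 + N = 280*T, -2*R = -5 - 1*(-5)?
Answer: -1684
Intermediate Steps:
R = 0 (R = -(-5 - 1*(-5))/2 = -(-5 + 5)/2 = -½*0 = 0)
T = -6 (T = -6 + 150*0 = -6 + 0 = -6)
N = -1684 (N = -4 + 280*(-6) = -4 - 1680 = -1684)
f(L) = 0 (f(L) = 0*(3 + 7) = 0*10 = 0)
-(f(124) - N) = -(0 - 1*(-1684)) = -(0 + 1684) = -1*1684 = -1684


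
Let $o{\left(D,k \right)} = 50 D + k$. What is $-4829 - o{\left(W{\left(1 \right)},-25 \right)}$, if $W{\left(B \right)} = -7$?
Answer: $-4454$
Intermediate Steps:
$o{\left(D,k \right)} = k + 50 D$
$-4829 - o{\left(W{\left(1 \right)},-25 \right)} = -4829 - \left(-25 + 50 \left(-7\right)\right) = -4829 - \left(-25 - 350\right) = -4829 - -375 = -4829 + 375 = -4454$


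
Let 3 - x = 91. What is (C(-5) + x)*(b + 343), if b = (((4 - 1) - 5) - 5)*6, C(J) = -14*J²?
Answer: -131838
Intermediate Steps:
x = -88 (x = 3 - 1*91 = 3 - 91 = -88)
b = -42 (b = ((3 - 5) - 5)*6 = (-2 - 5)*6 = -7*6 = -42)
(C(-5) + x)*(b + 343) = (-14*(-5)² - 88)*(-42 + 343) = (-14*25 - 88)*301 = (-350 - 88)*301 = -438*301 = -131838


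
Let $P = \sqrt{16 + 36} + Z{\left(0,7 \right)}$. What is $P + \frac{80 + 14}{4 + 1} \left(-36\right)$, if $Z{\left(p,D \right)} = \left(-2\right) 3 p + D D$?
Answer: $- \frac{3139}{5} + 2 \sqrt{13} \approx -620.59$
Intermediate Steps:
$Z{\left(p,D \right)} = D^{2} - 6 p$ ($Z{\left(p,D \right)} = - 6 p + D^{2} = D^{2} - 6 p$)
$P = 49 + 2 \sqrt{13}$ ($P = \sqrt{16 + 36} + \left(7^{2} - 0\right) = \sqrt{52} + \left(49 + 0\right) = 2 \sqrt{13} + 49 = 49 + 2 \sqrt{13} \approx 56.211$)
$P + \frac{80 + 14}{4 + 1} \left(-36\right) = \left(49 + 2 \sqrt{13}\right) + \frac{80 + 14}{4 + 1} \left(-36\right) = \left(49 + 2 \sqrt{13}\right) + \frac{94}{5} \left(-36\right) = \left(49 + 2 \sqrt{13}\right) - \frac{3384}{5} = - \frac{3139}{5} + 2 \sqrt{13}$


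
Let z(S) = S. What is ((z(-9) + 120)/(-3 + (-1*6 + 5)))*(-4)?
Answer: 111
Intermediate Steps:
((z(-9) + 120)/(-3 + (-1*6 + 5)))*(-4) = ((-9 + 120)/(-3 + (-1*6 + 5)))*(-4) = (111/(-3 + (-6 + 5)))*(-4) = (111/(-3 - 1))*(-4) = (111/(-4))*(-4) = (111*(-1/4))*(-4) = -111/4*(-4) = 111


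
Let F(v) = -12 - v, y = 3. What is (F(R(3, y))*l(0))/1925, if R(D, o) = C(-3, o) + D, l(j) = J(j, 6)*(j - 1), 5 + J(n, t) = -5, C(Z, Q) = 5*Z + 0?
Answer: 0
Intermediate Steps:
C(Z, Q) = 5*Z
J(n, t) = -10 (J(n, t) = -5 - 5 = -10)
l(j) = 10 - 10*j (l(j) = -10*(j - 1) = -10*(-1 + j) = 10 - 10*j)
R(D, o) = -15 + D (R(D, o) = 5*(-3) + D = -15 + D)
(F(R(3, y))*l(0))/1925 = ((-12 - (-15 + 3))*(10 - 10*0))/1925 = ((-12 - 1*(-12))*(10 + 0))*(1/1925) = ((-12 + 12)*10)*(1/1925) = (0*10)*(1/1925) = 0*(1/1925) = 0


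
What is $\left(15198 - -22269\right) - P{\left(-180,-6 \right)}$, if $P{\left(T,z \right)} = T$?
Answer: $37647$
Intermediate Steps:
$\left(15198 - -22269\right) - P{\left(-180,-6 \right)} = \left(15198 - -22269\right) - -180 = \left(15198 + 22269\right) + 180 = 37467 + 180 = 37647$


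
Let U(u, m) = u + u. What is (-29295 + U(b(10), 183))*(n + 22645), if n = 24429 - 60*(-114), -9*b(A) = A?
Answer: -14215773950/9 ≈ -1.5795e+9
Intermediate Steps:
b(A) = -A/9
n = 31269 (n = 24429 + 6840 = 31269)
U(u, m) = 2*u
(-29295 + U(b(10), 183))*(n + 22645) = (-29295 + 2*(-⅑*10))*(31269 + 22645) = (-29295 + 2*(-10/9))*53914 = (-29295 - 20/9)*53914 = -263675/9*53914 = -14215773950/9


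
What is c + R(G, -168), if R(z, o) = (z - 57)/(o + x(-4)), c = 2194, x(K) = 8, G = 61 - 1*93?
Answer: 351129/160 ≈ 2194.6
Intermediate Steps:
G = -32 (G = 61 - 93 = -32)
R(z, o) = (-57 + z)/(8 + o) (R(z, o) = (z - 57)/(o + 8) = (-57 + z)/(8 + o))
c + R(G, -168) = 2194 + (-57 - 32)/(8 - 168) = 2194 - 89/(-160) = 2194 - 1/160*(-89) = 2194 + 89/160 = 351129/160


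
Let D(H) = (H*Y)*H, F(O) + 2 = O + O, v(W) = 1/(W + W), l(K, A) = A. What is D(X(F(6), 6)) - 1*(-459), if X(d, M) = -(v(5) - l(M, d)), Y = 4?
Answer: 21276/25 ≈ 851.04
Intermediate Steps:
v(W) = 1/(2*W)
F(O) = -2 + 2*O (F(O) = -2 + (O + O) = -2 + 2*O)
X(d, M) = -⅒ + d (X(d, M) = -((½)/5 - d) = -((½)*(⅕) - d) = -(⅒ - d) = -⅒ + d)
D(H) = 4*H² (D(H) = (H*4)*H = (4*H)*H = 4*H²)
D(X(F(6), 6)) - 1*(-459) = 4*(-⅒ + (-2 + 2*6))² - 1*(-459) = 4*(-⅒ + (-2 + 12))² + 459 = 4*(-⅒ + 10)² + 459 = 4*(99/10)² + 459 = 4*(9801/100) + 459 = 9801/25 + 459 = 21276/25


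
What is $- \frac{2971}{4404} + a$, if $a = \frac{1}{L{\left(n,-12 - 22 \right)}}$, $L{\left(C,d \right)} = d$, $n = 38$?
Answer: $- \frac{52709}{74868} \approx -0.70403$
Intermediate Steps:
$a = - \frac{1}{34}$ ($a = \frac{1}{-12 - 22} = \frac{1}{-34} = - \frac{1}{34} \approx -0.029412$)
$- \frac{2971}{4404} + a = - \frac{2971}{4404} - \frac{1}{34} = - \frac{52709}{74868}$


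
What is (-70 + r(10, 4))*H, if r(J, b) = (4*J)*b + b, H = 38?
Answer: 3572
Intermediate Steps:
r(J, b) = b + 4*J*b (r(J, b) = 4*J*b + b = b + 4*J*b)
(-70 + r(10, 4))*H = (-70 + 4*(1 + 4*10))*38 = (-70 + 4*(1 + 40))*38 = (-70 + 4*41)*38 = (-70 + 164)*38 = 94*38 = 3572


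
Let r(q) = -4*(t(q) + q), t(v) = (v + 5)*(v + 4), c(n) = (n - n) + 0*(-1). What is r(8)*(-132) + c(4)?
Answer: 86592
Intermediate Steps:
c(n) = 0 (c(n) = 0 + 0 = 0)
t(v) = (4 + v)*(5 + v) (t(v) = (5 + v)*(4 + v) = (4 + v)*(5 + v))
r(q) = -80 - 40*q - 4*q**2 (r(q) = -4*((20 + q**2 + 9*q) + q) = -4*(20 + q**2 + 10*q) = -80 - 40*q - 4*q**2)
r(8)*(-132) + c(4) = (-80 - 40*8 - 4*8**2)*(-132) + 0 = (-80 - 320 - 4*64)*(-132) + 0 = (-80 - 320 - 256)*(-132) + 0 = -656*(-132) + 0 = 86592 + 0 = 86592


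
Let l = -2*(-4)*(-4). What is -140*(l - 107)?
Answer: 19460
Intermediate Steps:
l = -32 (l = 8*(-4) = -32)
-140*(l - 107) = -140*(-32 - 107) = -140*(-139) = 19460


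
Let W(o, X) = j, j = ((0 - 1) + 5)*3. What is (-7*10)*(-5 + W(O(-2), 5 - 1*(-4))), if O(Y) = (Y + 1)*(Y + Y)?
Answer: -490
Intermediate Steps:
j = 12 (j = (-1 + 5)*3 = 4*3 = 12)
O(Y) = 2*Y*(1 + Y) (O(Y) = (1 + Y)*(2*Y) = 2*Y*(1 + Y))
W(o, X) = 12
(-7*10)*(-5 + W(O(-2), 5 - 1*(-4))) = (-7*10)*(-5 + 12) = -70*7 = -490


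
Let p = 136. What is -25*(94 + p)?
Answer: -5750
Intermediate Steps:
-25*(94 + p) = -25*(94 + 136) = -25*230 = -5750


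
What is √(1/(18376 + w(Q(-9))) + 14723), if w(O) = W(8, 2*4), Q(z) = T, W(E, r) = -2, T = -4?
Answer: √4970541884722/18374 ≈ 121.34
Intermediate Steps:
Q(z) = -4
w(O) = -2
√(1/(18376 + w(Q(-9))) + 14723) = √(1/(18376 - 2) + 14723) = √(1/18374 + 14723) = √(270520403/18374) = √4970541884722/18374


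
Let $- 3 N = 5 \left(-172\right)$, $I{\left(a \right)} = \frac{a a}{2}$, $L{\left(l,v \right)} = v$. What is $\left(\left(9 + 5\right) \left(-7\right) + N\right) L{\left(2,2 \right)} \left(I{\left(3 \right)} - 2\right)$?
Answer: $\frac{2830}{3} \approx 943.33$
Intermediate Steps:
$I{\left(a \right)} = \frac{a^{2}}{2}$ ($I{\left(a \right)} = a^{2} \cdot \frac{1}{2} = \frac{a^{2}}{2}$)
$N = \frac{860}{3}$ ($N = - \frac{5 \left(-172\right)}{3} = \left(- \frac{1}{3}\right) \left(-860\right) = \frac{860}{3} \approx 286.67$)
$\left(\left(9 + 5\right) \left(-7\right) + N\right) L{\left(2,2 \right)} \left(I{\left(3 \right)} - 2\right) = \left(\left(9 + 5\right) \left(-7\right) + \frac{860}{3}\right) 2 \left(\frac{3^{2}}{2} - 2\right) = \left(14 \left(-7\right) + \frac{860}{3}\right) 2 \left(\frac{1}{2} \cdot 9 - 2\right) = \left(-98 + \frac{860}{3}\right) 2 \left(\frac{9}{2} - 2\right) = \frac{566 \cdot 2 \cdot \frac{5}{2}}{3} = \frac{566}{3} \cdot 5 = \frac{2830}{3}$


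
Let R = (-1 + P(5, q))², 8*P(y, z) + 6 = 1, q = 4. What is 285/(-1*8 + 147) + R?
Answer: 41731/8896 ≈ 4.6910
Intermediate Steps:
P(y, z) = -5/8 (P(y, z) = -¾ + (⅛)*1 = -¾ + ⅛ = -5/8)
R = 169/64 (R = (-1 - 5/8)² = (-13/8)² = 169/64 ≈ 2.6406)
285/(-1*8 + 147) + R = 285/(-1*8 + 147) + 169/64 = 285/(-8 + 147) + 169/64 = 285/139 + 169/64 = 41731/8896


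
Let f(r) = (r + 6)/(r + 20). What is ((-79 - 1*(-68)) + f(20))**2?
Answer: 42849/400 ≈ 107.12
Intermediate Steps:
f(r) = (6 + r)/(20 + r)
((-79 - 1*(-68)) + f(20))**2 = ((-79 - 1*(-68)) + (6 + 20)/(20 + 20))**2 = ((-79 + 68) + 26/40)**2 = (-11 + (1/40)*26)**2 = (-11 + 13/20)**2 = (-207/20)**2 = 42849/400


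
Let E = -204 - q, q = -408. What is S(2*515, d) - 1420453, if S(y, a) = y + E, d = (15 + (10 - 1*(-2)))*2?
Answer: -1419219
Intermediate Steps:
d = 54 (d = (15 + (10 + 2))*2 = (15 + 12)*2 = 27*2 = 54)
E = 204 (E = -204 - 1*(-408) = -204 + 408 = 204)
S(y, a) = 204 + y (S(y, a) = y + 204 = 204 + y)
S(2*515, d) - 1420453 = (204 + 2*515) - 1420453 = (204 + 1030) - 1420453 = 1234 - 1420453 = -1419219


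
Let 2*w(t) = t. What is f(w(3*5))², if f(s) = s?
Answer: 225/4 ≈ 56.250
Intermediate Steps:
w(t) = t/2
f(w(3*5))² = ((3*5)/2)² = ((½)*15)² = (15/2)² = 225/4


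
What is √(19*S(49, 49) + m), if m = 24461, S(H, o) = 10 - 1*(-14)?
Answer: √24917 ≈ 157.85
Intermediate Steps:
S(H, o) = 24 (S(H, o) = 10 + 14 = 24)
√(19*S(49, 49) + m) = √(19*24 + 24461) = √(456 + 24461) = √24917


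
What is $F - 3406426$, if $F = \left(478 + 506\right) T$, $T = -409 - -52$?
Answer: $-3757714$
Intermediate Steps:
$T = -357$ ($T = -409 + 52 = -357$)
$F = -351288$ ($F = \left(478 + 506\right) \left(-357\right) = 984 \left(-357\right) = -351288$)
$F - 3406426 = -351288 - 3406426 = -3757714$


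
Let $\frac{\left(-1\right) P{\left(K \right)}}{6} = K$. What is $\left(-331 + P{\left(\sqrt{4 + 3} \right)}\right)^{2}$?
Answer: $109813 + 3972 \sqrt{7} \approx 1.2032 \cdot 10^{5}$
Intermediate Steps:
$P{\left(K \right)} = - 6 K$
$\left(-331 + P{\left(\sqrt{4 + 3} \right)}\right)^{2} = \left(-331 - 6 \sqrt{4 + 3}\right)^{2} = \left(-331 - 6 \sqrt{7}\right)^{2}$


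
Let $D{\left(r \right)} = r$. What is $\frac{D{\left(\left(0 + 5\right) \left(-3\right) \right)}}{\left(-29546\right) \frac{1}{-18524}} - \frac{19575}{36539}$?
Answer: $- \frac{487776795}{49071877} \approx -9.94$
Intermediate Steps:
$\frac{D{\left(\left(0 + 5\right) \left(-3\right) \right)}}{\left(-29546\right) \frac{1}{-18524}} - \frac{19575}{36539} = \frac{\left(0 + 5\right) \left(-3\right)}{\left(-29546\right) \frac{1}{-18524}} - \frac{19575}{36539} = \frac{5 \left(-3\right)}{\left(-29546\right) \left(- \frac{1}{18524}\right)} - \frac{19575}{36539} = - \frac{15}{\frac{1343}{842}} - \frac{19575}{36539} = \left(-15\right) \frac{842}{1343} - \frac{19575}{36539} = - \frac{12630}{1343} - \frac{19575}{36539} = - \frac{487776795}{49071877}$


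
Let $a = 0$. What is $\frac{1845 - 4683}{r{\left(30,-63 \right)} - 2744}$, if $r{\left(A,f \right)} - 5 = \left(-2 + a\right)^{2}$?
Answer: $\frac{2838}{2735} \approx 1.0377$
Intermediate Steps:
$r{\left(A,f \right)} = 9$ ($r{\left(A,f \right)} = 5 + \left(-2 + 0\right)^{2} = 5 + \left(-2\right)^{2} = 5 + 4 = 9$)
$\frac{1845 - 4683}{r{\left(30,-63 \right)} - 2744} = \frac{1845 - 4683}{9 - 2744} = - \frac{2838}{-2735} = \left(-2838\right) \left(- \frac{1}{2735}\right) = \frac{2838}{2735}$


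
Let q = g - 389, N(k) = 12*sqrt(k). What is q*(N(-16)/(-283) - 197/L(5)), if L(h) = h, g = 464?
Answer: -2955 - 3600*I/283 ≈ -2955.0 - 12.721*I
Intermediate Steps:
q = 75 (q = 464 - 389 = 75)
q*(N(-16)/(-283) - 197/L(5)) = 75*((12*sqrt(-16))/(-283) - 197/5) = 75*((12*(4*I))*(-1/283) - 197*1/5) = 75*((48*I)*(-1/283) - 197/5) = 75*(-48*I/283 - 197/5) = 75*(-197/5 - 48*I/283) = -2955 - 3600*I/283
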